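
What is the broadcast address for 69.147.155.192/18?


Network: 69.147.128.0/18
Host bits = 14
Set all host bits to 1:
Broadcast: 69.147.191.255


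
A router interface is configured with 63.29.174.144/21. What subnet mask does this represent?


/21 means 21 network bits, 11 host bits
Binary: 11111111111111111111100000000000
Mask: 255.255.248.0


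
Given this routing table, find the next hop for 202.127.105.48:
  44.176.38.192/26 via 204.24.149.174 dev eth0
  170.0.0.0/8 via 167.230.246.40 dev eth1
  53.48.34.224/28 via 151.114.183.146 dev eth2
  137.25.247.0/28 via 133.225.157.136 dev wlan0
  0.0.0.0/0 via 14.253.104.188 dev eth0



Longest prefix match for 202.127.105.48:
  /26 44.176.38.192: no
  /8 170.0.0.0: no
  /28 53.48.34.224: no
  /28 137.25.247.0: no
  /0 0.0.0.0: MATCH
Selected: next-hop 14.253.104.188 via eth0 (matched /0)


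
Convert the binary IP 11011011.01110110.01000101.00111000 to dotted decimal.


11011011 = 219
01110110 = 118
01000101 = 69
00111000 = 56
IP: 219.118.69.56


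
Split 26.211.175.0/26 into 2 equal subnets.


New prefix = 26 + 1 = 27
Each subnet has 32 addresses
  26.211.175.0/27
  26.211.175.32/27
Subnets: 26.211.175.0/27, 26.211.175.32/27


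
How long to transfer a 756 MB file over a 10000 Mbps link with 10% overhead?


Effective throughput = 10000 * (1 - 10/100) = 9000 Mbps
File size in Mb = 756 * 8 = 6048 Mb
Time = 6048 / 9000
Time = 0.672 seconds


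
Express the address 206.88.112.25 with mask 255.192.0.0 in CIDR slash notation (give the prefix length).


Binary: 11111111.11000000.00000000.00000000
Count leading 1s
Prefix: /10


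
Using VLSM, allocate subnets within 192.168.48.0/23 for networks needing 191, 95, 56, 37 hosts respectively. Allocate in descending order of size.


191 hosts -> /24 (254 usable): 192.168.48.0/24
95 hosts -> /25 (126 usable): 192.168.49.0/25
56 hosts -> /26 (62 usable): 192.168.49.128/26
37 hosts -> /26 (62 usable): 192.168.49.192/26
Allocation: 192.168.48.0/24 (191 hosts, 254 usable); 192.168.49.0/25 (95 hosts, 126 usable); 192.168.49.128/26 (56 hosts, 62 usable); 192.168.49.192/26 (37 hosts, 62 usable)


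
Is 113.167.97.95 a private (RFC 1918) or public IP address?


RFC 1918 private ranges:
  10.0.0.0/8 (10.0.0.0 - 10.255.255.255)
  172.16.0.0/12 (172.16.0.0 - 172.31.255.255)
  192.168.0.0/16 (192.168.0.0 - 192.168.255.255)
Public (not in any RFC 1918 range)


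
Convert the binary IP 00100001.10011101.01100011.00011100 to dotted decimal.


00100001 = 33
10011101 = 157
01100011 = 99
00011100 = 28
IP: 33.157.99.28


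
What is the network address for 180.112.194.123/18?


IP:   10110100.01110000.11000010.01111011
Mask: 11111111.11111111.11000000.00000000
AND operation:
Net:  10110100.01110000.11000000.00000000
Network: 180.112.192.0/18


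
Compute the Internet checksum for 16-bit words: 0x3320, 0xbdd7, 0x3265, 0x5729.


Sum all words (with carry folding):
+ 0x3320 = 0x3320
+ 0xbdd7 = 0xf0f7
+ 0x3265 = 0x235d
+ 0x5729 = 0x7a86
One's complement: ~0x7a86
Checksum = 0x8579


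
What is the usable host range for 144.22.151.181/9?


Network: 144.0.0.0
Broadcast: 144.127.255.255
First usable = network + 1
Last usable = broadcast - 1
Range: 144.0.0.1 to 144.127.255.254


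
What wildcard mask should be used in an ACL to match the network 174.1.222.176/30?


Subnet mask: 255.255.255.252
Wildcard = 255.255.255.255 - subnet mask
255 - 255 = 0
255 - 255 = 0
255 - 255 = 0
255 - 252 = 3
Wildcard: 0.0.0.3


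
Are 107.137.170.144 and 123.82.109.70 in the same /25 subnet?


Mask: 255.255.255.128
107.137.170.144 AND mask = 107.137.170.128
123.82.109.70 AND mask = 123.82.109.0
No, different subnets (107.137.170.128 vs 123.82.109.0)


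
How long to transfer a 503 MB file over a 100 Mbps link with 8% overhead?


Effective throughput = 100 * (1 - 8/100) = 92 Mbps
File size in Mb = 503 * 8 = 4024 Mb
Time = 4024 / 92
Time = 43.7391 seconds


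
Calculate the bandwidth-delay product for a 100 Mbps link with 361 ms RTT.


BDP = bandwidth * RTT
= 100 Mbps * 361 ms
= 100 * 1e6 * 361 / 1000 bits
= 36100000 bits
= 4512500 bytes
= 4406.7383 KB
BDP = 36100000 bits (4512500 bytes)


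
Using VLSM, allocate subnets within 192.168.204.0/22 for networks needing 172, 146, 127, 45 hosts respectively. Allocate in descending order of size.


172 hosts -> /24 (254 usable): 192.168.204.0/24
146 hosts -> /24 (254 usable): 192.168.205.0/24
127 hosts -> /24 (254 usable): 192.168.206.0/24
45 hosts -> /26 (62 usable): 192.168.207.0/26
Allocation: 192.168.204.0/24 (172 hosts, 254 usable); 192.168.205.0/24 (146 hosts, 254 usable); 192.168.206.0/24 (127 hosts, 254 usable); 192.168.207.0/26 (45 hosts, 62 usable)


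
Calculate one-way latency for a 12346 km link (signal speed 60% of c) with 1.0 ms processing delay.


Speed = 0.6 * 3e5 km/s = 180000 km/s
Propagation delay = 12346 / 180000 = 0.0686 s = 68.5889 ms
Processing delay = 1.0 ms
Total one-way latency = 69.5889 ms


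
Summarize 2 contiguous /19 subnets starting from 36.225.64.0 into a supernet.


Original prefix: /19
Number of subnets: 2 = 2^1
New prefix = 19 - 1 = 18
Supernet: 36.225.64.0/18


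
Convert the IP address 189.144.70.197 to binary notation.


189 = 10111101
144 = 10010000
70 = 01000110
197 = 11000101
Binary: 10111101.10010000.01000110.11000101


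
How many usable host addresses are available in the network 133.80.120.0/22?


Host bits = 32 - 22 = 10
Total addresses = 2^10 = 1024
Usable = total - 2 (network and broadcast)
Usable hosts: 1022


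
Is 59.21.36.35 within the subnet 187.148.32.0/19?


Subnet network: 187.148.32.0
Test IP AND mask: 59.21.32.0
No, 59.21.36.35 is not in 187.148.32.0/19


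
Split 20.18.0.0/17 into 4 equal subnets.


New prefix = 17 + 2 = 19
Each subnet has 8192 addresses
  20.18.0.0/19
  20.18.32.0/19
  20.18.64.0/19
  20.18.96.0/19
Subnets: 20.18.0.0/19, 20.18.32.0/19, 20.18.64.0/19, 20.18.96.0/19


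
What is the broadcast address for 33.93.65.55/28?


Network: 33.93.65.48/28
Host bits = 4
Set all host bits to 1:
Broadcast: 33.93.65.63


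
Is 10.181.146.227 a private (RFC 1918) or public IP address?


RFC 1918 private ranges:
  10.0.0.0/8 (10.0.0.0 - 10.255.255.255)
  172.16.0.0/12 (172.16.0.0 - 172.31.255.255)
  192.168.0.0/16 (192.168.0.0 - 192.168.255.255)
Private (in 10.0.0.0/8)


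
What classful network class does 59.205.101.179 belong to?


First octet: 59
Binary: 00111011
0xxxxxxx -> Class A (1-126)
Class A, default mask 255.0.0.0 (/8)


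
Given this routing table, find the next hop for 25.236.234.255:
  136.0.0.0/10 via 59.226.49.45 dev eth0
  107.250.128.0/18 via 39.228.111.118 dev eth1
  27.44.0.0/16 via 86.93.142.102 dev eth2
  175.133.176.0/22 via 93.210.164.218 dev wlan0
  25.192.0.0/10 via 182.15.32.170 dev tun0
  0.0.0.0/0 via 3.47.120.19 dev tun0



Longest prefix match for 25.236.234.255:
  /10 136.0.0.0: no
  /18 107.250.128.0: no
  /16 27.44.0.0: no
  /22 175.133.176.0: no
  /10 25.192.0.0: MATCH
  /0 0.0.0.0: MATCH
Selected: next-hop 182.15.32.170 via tun0 (matched /10)


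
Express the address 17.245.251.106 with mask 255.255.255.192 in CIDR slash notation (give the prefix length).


Binary: 11111111.11111111.11111111.11000000
Count leading 1s
Prefix: /26


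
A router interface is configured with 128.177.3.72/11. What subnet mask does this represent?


/11 means 11 network bits, 21 host bits
Binary: 11111111111000000000000000000000
Mask: 255.224.0.0


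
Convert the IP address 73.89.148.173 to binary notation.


73 = 01001001
89 = 01011001
148 = 10010100
173 = 10101101
Binary: 01001001.01011001.10010100.10101101


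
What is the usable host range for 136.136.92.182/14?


Network: 136.136.0.0
Broadcast: 136.139.255.255
First usable = network + 1
Last usable = broadcast - 1
Range: 136.136.0.1 to 136.139.255.254


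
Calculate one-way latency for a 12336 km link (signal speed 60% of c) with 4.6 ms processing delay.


Speed = 0.6 * 3e5 km/s = 180000 km/s
Propagation delay = 12336 / 180000 = 0.0685 s = 68.5333 ms
Processing delay = 4.6 ms
Total one-way latency = 73.1333 ms


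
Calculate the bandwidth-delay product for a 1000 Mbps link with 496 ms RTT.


BDP = bandwidth * RTT
= 1000 Mbps * 496 ms
= 1000 * 1e6 * 496 / 1000 bits
= 496000000 bits
= 62000000 bytes
= 60546.875 KB
BDP = 496000000 bits (62000000 bytes)


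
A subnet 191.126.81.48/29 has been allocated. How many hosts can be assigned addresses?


Host bits = 32 - 29 = 3
Total addresses = 2^3 = 8
Usable = total - 2 (network and broadcast)
Usable hosts: 6


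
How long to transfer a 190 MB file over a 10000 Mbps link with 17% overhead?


Effective throughput = 10000 * (1 - 17/100) = 8300 Mbps
File size in Mb = 190 * 8 = 1520 Mb
Time = 1520 / 8300
Time = 0.1831 seconds


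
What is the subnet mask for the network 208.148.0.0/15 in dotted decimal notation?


/15 means 15 network bits, 17 host bits
Binary: 11111111111111100000000000000000
Mask: 255.254.0.0


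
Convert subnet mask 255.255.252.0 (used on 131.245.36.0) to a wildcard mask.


Subnet mask: 255.255.252.0
Wildcard = 255.255.255.255 - subnet mask
255 - 255 = 0
255 - 255 = 0
255 - 252 = 3
255 - 0 = 255
Wildcard: 0.0.3.255


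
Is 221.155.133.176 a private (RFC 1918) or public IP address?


RFC 1918 private ranges:
  10.0.0.0/8 (10.0.0.0 - 10.255.255.255)
  172.16.0.0/12 (172.16.0.0 - 172.31.255.255)
  192.168.0.0/16 (192.168.0.0 - 192.168.255.255)
Public (not in any RFC 1918 range)


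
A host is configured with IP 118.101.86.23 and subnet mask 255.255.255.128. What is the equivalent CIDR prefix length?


Binary: 11111111.11111111.11111111.10000000
Count leading 1s
Prefix: /25


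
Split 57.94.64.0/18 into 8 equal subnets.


New prefix = 18 + 3 = 21
Each subnet has 2048 addresses
  57.94.64.0/21
  57.94.72.0/21
  57.94.80.0/21
  57.94.88.0/21
  57.94.96.0/21
  57.94.104.0/21
  57.94.112.0/21
  57.94.120.0/21
Subnets: 57.94.64.0/21, 57.94.72.0/21, 57.94.80.0/21, 57.94.88.0/21, 57.94.96.0/21, 57.94.104.0/21, 57.94.112.0/21, 57.94.120.0/21


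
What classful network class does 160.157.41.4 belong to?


First octet: 160
Binary: 10100000
10xxxxxx -> Class B (128-191)
Class B, default mask 255.255.0.0 (/16)


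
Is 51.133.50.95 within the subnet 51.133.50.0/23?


Subnet network: 51.133.50.0
Test IP AND mask: 51.133.50.0
Yes, 51.133.50.95 is in 51.133.50.0/23


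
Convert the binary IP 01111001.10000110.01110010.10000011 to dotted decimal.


01111001 = 121
10000110 = 134
01110010 = 114
10000011 = 131
IP: 121.134.114.131


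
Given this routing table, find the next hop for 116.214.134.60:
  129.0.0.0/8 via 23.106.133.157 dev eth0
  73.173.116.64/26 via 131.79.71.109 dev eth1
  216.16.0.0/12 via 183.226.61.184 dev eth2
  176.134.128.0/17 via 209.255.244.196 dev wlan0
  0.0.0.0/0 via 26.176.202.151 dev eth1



Longest prefix match for 116.214.134.60:
  /8 129.0.0.0: no
  /26 73.173.116.64: no
  /12 216.16.0.0: no
  /17 176.134.128.0: no
  /0 0.0.0.0: MATCH
Selected: next-hop 26.176.202.151 via eth1 (matched /0)


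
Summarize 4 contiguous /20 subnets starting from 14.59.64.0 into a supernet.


Original prefix: /20
Number of subnets: 4 = 2^2
New prefix = 20 - 2 = 18
Supernet: 14.59.64.0/18


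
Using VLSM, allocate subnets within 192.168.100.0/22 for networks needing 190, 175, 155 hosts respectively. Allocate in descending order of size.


190 hosts -> /24 (254 usable): 192.168.100.0/24
175 hosts -> /24 (254 usable): 192.168.101.0/24
155 hosts -> /24 (254 usable): 192.168.102.0/24
Allocation: 192.168.100.0/24 (190 hosts, 254 usable); 192.168.101.0/24 (175 hosts, 254 usable); 192.168.102.0/24 (155 hosts, 254 usable)


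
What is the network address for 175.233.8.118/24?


IP:   10101111.11101001.00001000.01110110
Mask: 11111111.11111111.11111111.00000000
AND operation:
Net:  10101111.11101001.00001000.00000000
Network: 175.233.8.0/24


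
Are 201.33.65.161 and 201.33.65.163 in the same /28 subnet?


Mask: 255.255.255.240
201.33.65.161 AND mask = 201.33.65.160
201.33.65.163 AND mask = 201.33.65.160
Yes, same subnet (201.33.65.160)


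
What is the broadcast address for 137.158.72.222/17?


Network: 137.158.0.0/17
Host bits = 15
Set all host bits to 1:
Broadcast: 137.158.127.255


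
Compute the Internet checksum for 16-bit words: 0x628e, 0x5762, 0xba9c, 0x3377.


Sum all words (with carry folding):
+ 0x628e = 0x628e
+ 0x5762 = 0xb9f0
+ 0xba9c = 0x748d
+ 0x3377 = 0xa804
One's complement: ~0xa804
Checksum = 0x57fb


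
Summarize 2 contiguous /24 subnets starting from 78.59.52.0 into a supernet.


Original prefix: /24
Number of subnets: 2 = 2^1
New prefix = 24 - 1 = 23
Supernet: 78.59.52.0/23


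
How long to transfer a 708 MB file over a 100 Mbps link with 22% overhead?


Effective throughput = 100 * (1 - 22/100) = 78 Mbps
File size in Mb = 708 * 8 = 5664 Mb
Time = 5664 / 78
Time = 72.6154 seconds


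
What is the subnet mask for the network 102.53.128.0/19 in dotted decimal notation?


/19 means 19 network bits, 13 host bits
Binary: 11111111111111111110000000000000
Mask: 255.255.224.0


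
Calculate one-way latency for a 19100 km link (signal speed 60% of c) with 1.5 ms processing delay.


Speed = 0.6 * 3e5 km/s = 180000 km/s
Propagation delay = 19100 / 180000 = 0.1061 s = 106.1111 ms
Processing delay = 1.5 ms
Total one-way latency = 107.6111 ms


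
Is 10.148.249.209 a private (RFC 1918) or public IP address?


RFC 1918 private ranges:
  10.0.0.0/8 (10.0.0.0 - 10.255.255.255)
  172.16.0.0/12 (172.16.0.0 - 172.31.255.255)
  192.168.0.0/16 (192.168.0.0 - 192.168.255.255)
Private (in 10.0.0.0/8)


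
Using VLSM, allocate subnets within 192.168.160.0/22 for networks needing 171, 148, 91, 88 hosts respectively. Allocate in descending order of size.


171 hosts -> /24 (254 usable): 192.168.160.0/24
148 hosts -> /24 (254 usable): 192.168.161.0/24
91 hosts -> /25 (126 usable): 192.168.162.0/25
88 hosts -> /25 (126 usable): 192.168.162.128/25
Allocation: 192.168.160.0/24 (171 hosts, 254 usable); 192.168.161.0/24 (148 hosts, 254 usable); 192.168.162.0/25 (91 hosts, 126 usable); 192.168.162.128/25 (88 hosts, 126 usable)


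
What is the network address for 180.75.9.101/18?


IP:   10110100.01001011.00001001.01100101
Mask: 11111111.11111111.11000000.00000000
AND operation:
Net:  10110100.01001011.00000000.00000000
Network: 180.75.0.0/18


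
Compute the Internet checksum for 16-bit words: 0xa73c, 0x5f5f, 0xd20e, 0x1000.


Sum all words (with carry folding):
+ 0xa73c = 0xa73c
+ 0x5f5f = 0x069c
+ 0xd20e = 0xd8aa
+ 0x1000 = 0xe8aa
One's complement: ~0xe8aa
Checksum = 0x1755


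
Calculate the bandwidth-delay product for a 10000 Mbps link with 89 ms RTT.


BDP = bandwidth * RTT
= 10000 Mbps * 89 ms
= 10000 * 1e6 * 89 / 1000 bits
= 890000000 bits
= 111250000 bytes
= 108642.5781 KB
BDP = 890000000 bits (111250000 bytes)


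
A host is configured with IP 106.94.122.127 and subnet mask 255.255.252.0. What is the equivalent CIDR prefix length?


Binary: 11111111.11111111.11111100.00000000
Count leading 1s
Prefix: /22


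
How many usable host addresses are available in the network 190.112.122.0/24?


Host bits = 32 - 24 = 8
Total addresses = 2^8 = 256
Usable = total - 2 (network and broadcast)
Usable hosts: 254


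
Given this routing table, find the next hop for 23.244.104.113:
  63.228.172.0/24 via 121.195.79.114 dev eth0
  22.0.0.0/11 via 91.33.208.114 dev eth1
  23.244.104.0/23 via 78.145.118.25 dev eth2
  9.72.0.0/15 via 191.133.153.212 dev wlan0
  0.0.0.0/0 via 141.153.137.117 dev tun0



Longest prefix match for 23.244.104.113:
  /24 63.228.172.0: no
  /11 22.0.0.0: no
  /23 23.244.104.0: MATCH
  /15 9.72.0.0: no
  /0 0.0.0.0: MATCH
Selected: next-hop 78.145.118.25 via eth2 (matched /23)


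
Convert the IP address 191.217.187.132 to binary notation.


191 = 10111111
217 = 11011001
187 = 10111011
132 = 10000100
Binary: 10111111.11011001.10111011.10000100


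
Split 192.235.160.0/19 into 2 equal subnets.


New prefix = 19 + 1 = 20
Each subnet has 4096 addresses
  192.235.160.0/20
  192.235.176.0/20
Subnets: 192.235.160.0/20, 192.235.176.0/20


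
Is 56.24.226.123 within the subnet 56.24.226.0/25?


Subnet network: 56.24.226.0
Test IP AND mask: 56.24.226.0
Yes, 56.24.226.123 is in 56.24.226.0/25


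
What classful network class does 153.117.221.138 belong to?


First octet: 153
Binary: 10011001
10xxxxxx -> Class B (128-191)
Class B, default mask 255.255.0.0 (/16)


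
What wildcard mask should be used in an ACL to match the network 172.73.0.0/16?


Subnet mask: 255.255.0.0
Wildcard = 255.255.255.255 - subnet mask
255 - 255 = 0
255 - 255 = 0
255 - 0 = 255
255 - 0 = 255
Wildcard: 0.0.255.255


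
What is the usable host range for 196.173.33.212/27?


Network: 196.173.33.192
Broadcast: 196.173.33.223
First usable = network + 1
Last usable = broadcast - 1
Range: 196.173.33.193 to 196.173.33.222


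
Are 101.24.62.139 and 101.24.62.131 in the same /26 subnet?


Mask: 255.255.255.192
101.24.62.139 AND mask = 101.24.62.128
101.24.62.131 AND mask = 101.24.62.128
Yes, same subnet (101.24.62.128)


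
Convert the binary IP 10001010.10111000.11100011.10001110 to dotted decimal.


10001010 = 138
10111000 = 184
11100011 = 227
10001110 = 142
IP: 138.184.227.142


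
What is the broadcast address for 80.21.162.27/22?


Network: 80.21.160.0/22
Host bits = 10
Set all host bits to 1:
Broadcast: 80.21.163.255


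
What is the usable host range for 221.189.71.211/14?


Network: 221.188.0.0
Broadcast: 221.191.255.255
First usable = network + 1
Last usable = broadcast - 1
Range: 221.188.0.1 to 221.191.255.254


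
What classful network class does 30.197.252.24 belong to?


First octet: 30
Binary: 00011110
0xxxxxxx -> Class A (1-126)
Class A, default mask 255.0.0.0 (/8)


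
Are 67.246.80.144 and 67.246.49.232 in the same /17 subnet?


Mask: 255.255.128.0
67.246.80.144 AND mask = 67.246.0.0
67.246.49.232 AND mask = 67.246.0.0
Yes, same subnet (67.246.0.0)


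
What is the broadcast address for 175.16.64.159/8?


Network: 175.0.0.0/8
Host bits = 24
Set all host bits to 1:
Broadcast: 175.255.255.255


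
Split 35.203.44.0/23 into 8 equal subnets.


New prefix = 23 + 3 = 26
Each subnet has 64 addresses
  35.203.44.0/26
  35.203.44.64/26
  35.203.44.128/26
  35.203.44.192/26
  35.203.45.0/26
  35.203.45.64/26
  35.203.45.128/26
  35.203.45.192/26
Subnets: 35.203.44.0/26, 35.203.44.64/26, 35.203.44.128/26, 35.203.44.192/26, 35.203.45.0/26, 35.203.45.64/26, 35.203.45.128/26, 35.203.45.192/26


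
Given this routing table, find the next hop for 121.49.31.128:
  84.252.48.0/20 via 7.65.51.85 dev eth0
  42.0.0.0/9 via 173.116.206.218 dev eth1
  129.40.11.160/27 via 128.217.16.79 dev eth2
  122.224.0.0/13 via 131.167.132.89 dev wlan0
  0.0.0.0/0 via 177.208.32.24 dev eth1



Longest prefix match for 121.49.31.128:
  /20 84.252.48.0: no
  /9 42.0.0.0: no
  /27 129.40.11.160: no
  /13 122.224.0.0: no
  /0 0.0.0.0: MATCH
Selected: next-hop 177.208.32.24 via eth1 (matched /0)


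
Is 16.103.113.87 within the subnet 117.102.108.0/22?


Subnet network: 117.102.108.0
Test IP AND mask: 16.103.112.0
No, 16.103.113.87 is not in 117.102.108.0/22


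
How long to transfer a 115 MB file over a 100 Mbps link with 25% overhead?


Effective throughput = 100 * (1 - 25/100) = 75 Mbps
File size in Mb = 115 * 8 = 920 Mb
Time = 920 / 75
Time = 12.2667 seconds


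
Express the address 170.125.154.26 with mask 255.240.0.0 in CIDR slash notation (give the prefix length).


Binary: 11111111.11110000.00000000.00000000
Count leading 1s
Prefix: /12


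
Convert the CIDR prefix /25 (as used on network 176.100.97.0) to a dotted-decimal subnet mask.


/25 means 25 network bits, 7 host bits
Binary: 11111111111111111111111110000000
Mask: 255.255.255.128


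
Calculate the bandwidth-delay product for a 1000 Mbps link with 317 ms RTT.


BDP = bandwidth * RTT
= 1000 Mbps * 317 ms
= 1000 * 1e6 * 317 / 1000 bits
= 317000000 bits
= 39625000 bytes
= 38696.2891 KB
BDP = 317000000 bits (39625000 bytes)


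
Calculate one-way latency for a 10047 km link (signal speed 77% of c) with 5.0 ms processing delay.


Speed = 0.77 * 3e5 km/s = 231000 km/s
Propagation delay = 10047 / 231000 = 0.0435 s = 43.4935 ms
Processing delay = 5.0 ms
Total one-way latency = 48.4935 ms


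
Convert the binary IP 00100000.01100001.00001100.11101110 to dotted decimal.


00100000 = 32
01100001 = 97
00001100 = 12
11101110 = 238
IP: 32.97.12.238


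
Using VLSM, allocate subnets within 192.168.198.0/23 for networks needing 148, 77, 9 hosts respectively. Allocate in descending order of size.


148 hosts -> /24 (254 usable): 192.168.198.0/24
77 hosts -> /25 (126 usable): 192.168.199.0/25
9 hosts -> /28 (14 usable): 192.168.199.128/28
Allocation: 192.168.198.0/24 (148 hosts, 254 usable); 192.168.199.0/25 (77 hosts, 126 usable); 192.168.199.128/28 (9 hosts, 14 usable)


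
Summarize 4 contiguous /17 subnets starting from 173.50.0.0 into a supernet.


Original prefix: /17
Number of subnets: 4 = 2^2
New prefix = 17 - 2 = 15
Supernet: 173.50.0.0/15


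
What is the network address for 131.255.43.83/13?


IP:   10000011.11111111.00101011.01010011
Mask: 11111111.11111000.00000000.00000000
AND operation:
Net:  10000011.11111000.00000000.00000000
Network: 131.248.0.0/13


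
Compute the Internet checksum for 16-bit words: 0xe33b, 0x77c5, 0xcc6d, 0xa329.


Sum all words (with carry folding):
+ 0xe33b = 0xe33b
+ 0x77c5 = 0x5b01
+ 0xcc6d = 0x276f
+ 0xa329 = 0xca98
One's complement: ~0xca98
Checksum = 0x3567


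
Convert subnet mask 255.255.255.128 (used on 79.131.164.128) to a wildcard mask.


Subnet mask: 255.255.255.128
Wildcard = 255.255.255.255 - subnet mask
255 - 255 = 0
255 - 255 = 0
255 - 255 = 0
255 - 128 = 127
Wildcard: 0.0.0.127


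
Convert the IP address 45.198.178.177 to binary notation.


45 = 00101101
198 = 11000110
178 = 10110010
177 = 10110001
Binary: 00101101.11000110.10110010.10110001


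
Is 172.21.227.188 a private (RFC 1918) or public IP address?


RFC 1918 private ranges:
  10.0.0.0/8 (10.0.0.0 - 10.255.255.255)
  172.16.0.0/12 (172.16.0.0 - 172.31.255.255)
  192.168.0.0/16 (192.168.0.0 - 192.168.255.255)
Private (in 172.16.0.0/12)


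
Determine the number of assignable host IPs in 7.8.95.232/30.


Host bits = 32 - 30 = 2
Total addresses = 2^2 = 4
Usable = total - 2 (network and broadcast)
Usable hosts: 2


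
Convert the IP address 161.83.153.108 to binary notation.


161 = 10100001
83 = 01010011
153 = 10011001
108 = 01101100
Binary: 10100001.01010011.10011001.01101100


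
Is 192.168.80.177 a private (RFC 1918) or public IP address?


RFC 1918 private ranges:
  10.0.0.0/8 (10.0.0.0 - 10.255.255.255)
  172.16.0.0/12 (172.16.0.0 - 172.31.255.255)
  192.168.0.0/16 (192.168.0.0 - 192.168.255.255)
Private (in 192.168.0.0/16)


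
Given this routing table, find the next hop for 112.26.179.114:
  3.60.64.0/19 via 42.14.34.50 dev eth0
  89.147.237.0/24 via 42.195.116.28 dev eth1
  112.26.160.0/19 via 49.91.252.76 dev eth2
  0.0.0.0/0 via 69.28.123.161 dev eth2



Longest prefix match for 112.26.179.114:
  /19 3.60.64.0: no
  /24 89.147.237.0: no
  /19 112.26.160.0: MATCH
  /0 0.0.0.0: MATCH
Selected: next-hop 49.91.252.76 via eth2 (matched /19)


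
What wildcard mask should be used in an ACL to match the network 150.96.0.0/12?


Subnet mask: 255.240.0.0
Wildcard = 255.255.255.255 - subnet mask
255 - 255 = 0
255 - 240 = 15
255 - 0 = 255
255 - 0 = 255
Wildcard: 0.15.255.255


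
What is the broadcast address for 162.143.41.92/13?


Network: 162.136.0.0/13
Host bits = 19
Set all host bits to 1:
Broadcast: 162.143.255.255


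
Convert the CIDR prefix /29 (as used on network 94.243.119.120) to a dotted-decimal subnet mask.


/29 means 29 network bits, 3 host bits
Binary: 11111111111111111111111111111000
Mask: 255.255.255.248


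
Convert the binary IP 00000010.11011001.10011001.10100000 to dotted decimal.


00000010 = 2
11011001 = 217
10011001 = 153
10100000 = 160
IP: 2.217.153.160


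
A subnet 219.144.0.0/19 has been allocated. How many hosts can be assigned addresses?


Host bits = 32 - 19 = 13
Total addresses = 2^13 = 8192
Usable = total - 2 (network and broadcast)
Usable hosts: 8190


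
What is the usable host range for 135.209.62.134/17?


Network: 135.209.0.0
Broadcast: 135.209.127.255
First usable = network + 1
Last usable = broadcast - 1
Range: 135.209.0.1 to 135.209.127.254


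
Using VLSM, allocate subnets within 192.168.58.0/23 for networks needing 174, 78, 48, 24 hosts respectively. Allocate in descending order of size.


174 hosts -> /24 (254 usable): 192.168.58.0/24
78 hosts -> /25 (126 usable): 192.168.59.0/25
48 hosts -> /26 (62 usable): 192.168.59.128/26
24 hosts -> /27 (30 usable): 192.168.59.192/27
Allocation: 192.168.58.0/24 (174 hosts, 254 usable); 192.168.59.0/25 (78 hosts, 126 usable); 192.168.59.128/26 (48 hosts, 62 usable); 192.168.59.192/27 (24 hosts, 30 usable)


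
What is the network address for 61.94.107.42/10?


IP:   00111101.01011110.01101011.00101010
Mask: 11111111.11000000.00000000.00000000
AND operation:
Net:  00111101.01000000.00000000.00000000
Network: 61.64.0.0/10


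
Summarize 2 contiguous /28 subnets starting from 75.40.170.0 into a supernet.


Original prefix: /28
Number of subnets: 2 = 2^1
New prefix = 28 - 1 = 27
Supernet: 75.40.170.0/27


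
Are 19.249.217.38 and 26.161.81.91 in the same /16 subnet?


Mask: 255.255.0.0
19.249.217.38 AND mask = 19.249.0.0
26.161.81.91 AND mask = 26.161.0.0
No, different subnets (19.249.0.0 vs 26.161.0.0)


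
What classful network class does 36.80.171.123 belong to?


First octet: 36
Binary: 00100100
0xxxxxxx -> Class A (1-126)
Class A, default mask 255.0.0.0 (/8)


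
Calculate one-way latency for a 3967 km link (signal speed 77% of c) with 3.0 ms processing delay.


Speed = 0.77 * 3e5 km/s = 231000 km/s
Propagation delay = 3967 / 231000 = 0.0172 s = 17.1732 ms
Processing delay = 3.0 ms
Total one-way latency = 20.1732 ms


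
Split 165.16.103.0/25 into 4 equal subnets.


New prefix = 25 + 2 = 27
Each subnet has 32 addresses
  165.16.103.0/27
  165.16.103.32/27
  165.16.103.64/27
  165.16.103.96/27
Subnets: 165.16.103.0/27, 165.16.103.32/27, 165.16.103.64/27, 165.16.103.96/27


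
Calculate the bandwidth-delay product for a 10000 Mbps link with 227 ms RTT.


BDP = bandwidth * RTT
= 10000 Mbps * 227 ms
= 10000 * 1e6 * 227 / 1000 bits
= 2270000000 bits
= 283750000 bytes
= 277099.6094 KB
BDP = 2270000000 bits (283750000 bytes)


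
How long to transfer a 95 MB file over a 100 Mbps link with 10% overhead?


Effective throughput = 100 * (1 - 10/100) = 90 Mbps
File size in Mb = 95 * 8 = 760 Mb
Time = 760 / 90
Time = 8.4444 seconds


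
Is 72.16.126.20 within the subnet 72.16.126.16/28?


Subnet network: 72.16.126.16
Test IP AND mask: 72.16.126.16
Yes, 72.16.126.20 is in 72.16.126.16/28


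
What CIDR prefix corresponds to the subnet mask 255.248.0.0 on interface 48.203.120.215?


Binary: 11111111.11111000.00000000.00000000
Count leading 1s
Prefix: /13


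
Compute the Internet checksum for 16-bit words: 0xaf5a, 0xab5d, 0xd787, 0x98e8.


Sum all words (with carry folding):
+ 0xaf5a = 0xaf5a
+ 0xab5d = 0x5ab8
+ 0xd787 = 0x3240
+ 0x98e8 = 0xcb28
One's complement: ~0xcb28
Checksum = 0x34d7


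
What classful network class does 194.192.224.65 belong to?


First octet: 194
Binary: 11000010
110xxxxx -> Class C (192-223)
Class C, default mask 255.255.255.0 (/24)


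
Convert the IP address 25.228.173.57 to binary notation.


25 = 00011001
228 = 11100100
173 = 10101101
57 = 00111001
Binary: 00011001.11100100.10101101.00111001


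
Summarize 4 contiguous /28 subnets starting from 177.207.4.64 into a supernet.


Original prefix: /28
Number of subnets: 4 = 2^2
New prefix = 28 - 2 = 26
Supernet: 177.207.4.64/26


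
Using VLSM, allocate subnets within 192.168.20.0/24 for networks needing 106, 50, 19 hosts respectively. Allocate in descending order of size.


106 hosts -> /25 (126 usable): 192.168.20.0/25
50 hosts -> /26 (62 usable): 192.168.20.128/26
19 hosts -> /27 (30 usable): 192.168.20.192/27
Allocation: 192.168.20.0/25 (106 hosts, 126 usable); 192.168.20.128/26 (50 hosts, 62 usable); 192.168.20.192/27 (19 hosts, 30 usable)


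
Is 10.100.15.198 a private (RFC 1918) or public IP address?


RFC 1918 private ranges:
  10.0.0.0/8 (10.0.0.0 - 10.255.255.255)
  172.16.0.0/12 (172.16.0.0 - 172.31.255.255)
  192.168.0.0/16 (192.168.0.0 - 192.168.255.255)
Private (in 10.0.0.0/8)


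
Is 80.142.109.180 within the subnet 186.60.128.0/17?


Subnet network: 186.60.128.0
Test IP AND mask: 80.142.0.0
No, 80.142.109.180 is not in 186.60.128.0/17


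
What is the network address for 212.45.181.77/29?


IP:   11010100.00101101.10110101.01001101
Mask: 11111111.11111111.11111111.11111000
AND operation:
Net:  11010100.00101101.10110101.01001000
Network: 212.45.181.72/29


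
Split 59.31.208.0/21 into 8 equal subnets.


New prefix = 21 + 3 = 24
Each subnet has 256 addresses
  59.31.208.0/24
  59.31.209.0/24
  59.31.210.0/24
  59.31.211.0/24
  59.31.212.0/24
  59.31.213.0/24
  59.31.214.0/24
  59.31.215.0/24
Subnets: 59.31.208.0/24, 59.31.209.0/24, 59.31.210.0/24, 59.31.211.0/24, 59.31.212.0/24, 59.31.213.0/24, 59.31.214.0/24, 59.31.215.0/24


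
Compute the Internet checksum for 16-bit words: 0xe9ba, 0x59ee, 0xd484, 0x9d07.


Sum all words (with carry folding):
+ 0xe9ba = 0xe9ba
+ 0x59ee = 0x43a9
+ 0xd484 = 0x182e
+ 0x9d07 = 0xb535
One's complement: ~0xb535
Checksum = 0x4aca


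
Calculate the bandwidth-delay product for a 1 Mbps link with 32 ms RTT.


BDP = bandwidth * RTT
= 1 Mbps * 32 ms
= 1 * 1e6 * 32 / 1000 bits
= 32000 bits
= 4000 bytes
= 3.9062 KB
BDP = 32000 bits (4000 bytes)


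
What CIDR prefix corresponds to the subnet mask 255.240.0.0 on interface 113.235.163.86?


Binary: 11111111.11110000.00000000.00000000
Count leading 1s
Prefix: /12


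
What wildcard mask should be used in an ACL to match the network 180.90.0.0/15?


Subnet mask: 255.254.0.0
Wildcard = 255.255.255.255 - subnet mask
255 - 255 = 0
255 - 254 = 1
255 - 0 = 255
255 - 0 = 255
Wildcard: 0.1.255.255


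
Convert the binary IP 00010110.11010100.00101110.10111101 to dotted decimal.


00010110 = 22
11010100 = 212
00101110 = 46
10111101 = 189
IP: 22.212.46.189


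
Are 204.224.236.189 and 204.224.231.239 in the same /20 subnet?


Mask: 255.255.240.0
204.224.236.189 AND mask = 204.224.224.0
204.224.231.239 AND mask = 204.224.224.0
Yes, same subnet (204.224.224.0)


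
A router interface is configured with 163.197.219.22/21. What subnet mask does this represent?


/21 means 21 network bits, 11 host bits
Binary: 11111111111111111111100000000000
Mask: 255.255.248.0


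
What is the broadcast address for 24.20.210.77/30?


Network: 24.20.210.76/30
Host bits = 2
Set all host bits to 1:
Broadcast: 24.20.210.79


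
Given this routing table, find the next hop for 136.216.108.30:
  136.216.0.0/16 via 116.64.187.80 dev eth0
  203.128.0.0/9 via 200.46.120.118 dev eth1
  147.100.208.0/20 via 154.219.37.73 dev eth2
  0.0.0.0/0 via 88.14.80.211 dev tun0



Longest prefix match for 136.216.108.30:
  /16 136.216.0.0: MATCH
  /9 203.128.0.0: no
  /20 147.100.208.0: no
  /0 0.0.0.0: MATCH
Selected: next-hop 116.64.187.80 via eth0 (matched /16)


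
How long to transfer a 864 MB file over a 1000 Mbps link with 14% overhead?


Effective throughput = 1000 * (1 - 14/100) = 860 Mbps
File size in Mb = 864 * 8 = 6912 Mb
Time = 6912 / 860
Time = 8.0372 seconds


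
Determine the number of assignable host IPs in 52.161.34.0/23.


Host bits = 32 - 23 = 9
Total addresses = 2^9 = 512
Usable = total - 2 (network and broadcast)
Usable hosts: 510


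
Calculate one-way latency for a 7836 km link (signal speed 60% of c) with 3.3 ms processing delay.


Speed = 0.6 * 3e5 km/s = 180000 km/s
Propagation delay = 7836 / 180000 = 0.0435 s = 43.5333 ms
Processing delay = 3.3 ms
Total one-way latency = 46.8333 ms


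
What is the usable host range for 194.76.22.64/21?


Network: 194.76.16.0
Broadcast: 194.76.23.255
First usable = network + 1
Last usable = broadcast - 1
Range: 194.76.16.1 to 194.76.23.254


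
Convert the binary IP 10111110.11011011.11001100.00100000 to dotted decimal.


10111110 = 190
11011011 = 219
11001100 = 204
00100000 = 32
IP: 190.219.204.32


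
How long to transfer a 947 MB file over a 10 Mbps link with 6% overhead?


Effective throughput = 10 * (1 - 6/100) = 9.4 Mbps
File size in Mb = 947 * 8 = 7576 Mb
Time = 7576 / 9.4
Time = 805.9574 seconds


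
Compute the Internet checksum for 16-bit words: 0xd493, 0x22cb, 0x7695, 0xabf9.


Sum all words (with carry folding):
+ 0xd493 = 0xd493
+ 0x22cb = 0xf75e
+ 0x7695 = 0x6df4
+ 0xabf9 = 0x19ee
One's complement: ~0x19ee
Checksum = 0xe611


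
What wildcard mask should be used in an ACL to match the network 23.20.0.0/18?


Subnet mask: 255.255.192.0
Wildcard = 255.255.255.255 - subnet mask
255 - 255 = 0
255 - 255 = 0
255 - 192 = 63
255 - 0 = 255
Wildcard: 0.0.63.255


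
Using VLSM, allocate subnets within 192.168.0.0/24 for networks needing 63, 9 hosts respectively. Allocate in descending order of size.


63 hosts -> /25 (126 usable): 192.168.0.0/25
9 hosts -> /28 (14 usable): 192.168.0.128/28
Allocation: 192.168.0.0/25 (63 hosts, 126 usable); 192.168.0.128/28 (9 hosts, 14 usable)


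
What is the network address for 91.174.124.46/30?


IP:   01011011.10101110.01111100.00101110
Mask: 11111111.11111111.11111111.11111100
AND operation:
Net:  01011011.10101110.01111100.00101100
Network: 91.174.124.44/30


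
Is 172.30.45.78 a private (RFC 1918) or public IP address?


RFC 1918 private ranges:
  10.0.0.0/8 (10.0.0.0 - 10.255.255.255)
  172.16.0.0/12 (172.16.0.0 - 172.31.255.255)
  192.168.0.0/16 (192.168.0.0 - 192.168.255.255)
Private (in 172.16.0.0/12)


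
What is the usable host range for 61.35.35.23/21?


Network: 61.35.32.0
Broadcast: 61.35.39.255
First usable = network + 1
Last usable = broadcast - 1
Range: 61.35.32.1 to 61.35.39.254


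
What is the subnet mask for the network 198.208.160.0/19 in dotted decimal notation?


/19 means 19 network bits, 13 host bits
Binary: 11111111111111111110000000000000
Mask: 255.255.224.0


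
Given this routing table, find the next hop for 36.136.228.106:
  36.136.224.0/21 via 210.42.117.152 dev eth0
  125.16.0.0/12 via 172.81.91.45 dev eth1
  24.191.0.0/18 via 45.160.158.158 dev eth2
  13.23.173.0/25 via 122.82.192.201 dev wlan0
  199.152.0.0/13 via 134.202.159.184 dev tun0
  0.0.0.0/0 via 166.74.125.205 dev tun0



Longest prefix match for 36.136.228.106:
  /21 36.136.224.0: MATCH
  /12 125.16.0.0: no
  /18 24.191.0.0: no
  /25 13.23.173.0: no
  /13 199.152.0.0: no
  /0 0.0.0.0: MATCH
Selected: next-hop 210.42.117.152 via eth0 (matched /21)


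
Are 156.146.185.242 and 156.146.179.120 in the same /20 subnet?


Mask: 255.255.240.0
156.146.185.242 AND mask = 156.146.176.0
156.146.179.120 AND mask = 156.146.176.0
Yes, same subnet (156.146.176.0)


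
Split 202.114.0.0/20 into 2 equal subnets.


New prefix = 20 + 1 = 21
Each subnet has 2048 addresses
  202.114.0.0/21
  202.114.8.0/21
Subnets: 202.114.0.0/21, 202.114.8.0/21


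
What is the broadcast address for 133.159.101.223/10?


Network: 133.128.0.0/10
Host bits = 22
Set all host bits to 1:
Broadcast: 133.191.255.255


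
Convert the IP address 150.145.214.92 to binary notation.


150 = 10010110
145 = 10010001
214 = 11010110
92 = 01011100
Binary: 10010110.10010001.11010110.01011100


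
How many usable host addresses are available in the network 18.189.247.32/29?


Host bits = 32 - 29 = 3
Total addresses = 2^3 = 8
Usable = total - 2 (network and broadcast)
Usable hosts: 6


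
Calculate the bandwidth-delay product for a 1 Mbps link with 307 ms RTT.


BDP = bandwidth * RTT
= 1 Mbps * 307 ms
= 1 * 1e6 * 307 / 1000 bits
= 307000 bits
= 38375 bytes
= 37.4756 KB
BDP = 307000 bits (38375 bytes)


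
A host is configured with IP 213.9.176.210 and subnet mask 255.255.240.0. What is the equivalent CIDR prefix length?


Binary: 11111111.11111111.11110000.00000000
Count leading 1s
Prefix: /20


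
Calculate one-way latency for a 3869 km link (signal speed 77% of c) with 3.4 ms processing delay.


Speed = 0.77 * 3e5 km/s = 231000 km/s
Propagation delay = 3869 / 231000 = 0.0167 s = 16.7489 ms
Processing delay = 3.4 ms
Total one-way latency = 20.1489 ms


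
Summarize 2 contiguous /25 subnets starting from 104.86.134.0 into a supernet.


Original prefix: /25
Number of subnets: 2 = 2^1
New prefix = 25 - 1 = 24
Supernet: 104.86.134.0/24


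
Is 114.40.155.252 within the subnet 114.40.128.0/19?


Subnet network: 114.40.128.0
Test IP AND mask: 114.40.128.0
Yes, 114.40.155.252 is in 114.40.128.0/19


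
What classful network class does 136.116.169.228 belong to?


First octet: 136
Binary: 10001000
10xxxxxx -> Class B (128-191)
Class B, default mask 255.255.0.0 (/16)


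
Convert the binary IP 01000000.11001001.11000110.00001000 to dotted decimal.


01000000 = 64
11001001 = 201
11000110 = 198
00001000 = 8
IP: 64.201.198.8


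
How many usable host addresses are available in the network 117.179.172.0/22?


Host bits = 32 - 22 = 10
Total addresses = 2^10 = 1024
Usable = total - 2 (network and broadcast)
Usable hosts: 1022


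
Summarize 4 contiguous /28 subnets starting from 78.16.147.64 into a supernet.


Original prefix: /28
Number of subnets: 4 = 2^2
New prefix = 28 - 2 = 26
Supernet: 78.16.147.64/26


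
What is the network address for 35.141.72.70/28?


IP:   00100011.10001101.01001000.01000110
Mask: 11111111.11111111.11111111.11110000
AND operation:
Net:  00100011.10001101.01001000.01000000
Network: 35.141.72.64/28


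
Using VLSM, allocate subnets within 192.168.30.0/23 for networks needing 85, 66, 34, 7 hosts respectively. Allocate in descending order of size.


85 hosts -> /25 (126 usable): 192.168.30.0/25
66 hosts -> /25 (126 usable): 192.168.30.128/25
34 hosts -> /26 (62 usable): 192.168.31.0/26
7 hosts -> /28 (14 usable): 192.168.31.64/28
Allocation: 192.168.30.0/25 (85 hosts, 126 usable); 192.168.30.128/25 (66 hosts, 126 usable); 192.168.31.0/26 (34 hosts, 62 usable); 192.168.31.64/28 (7 hosts, 14 usable)


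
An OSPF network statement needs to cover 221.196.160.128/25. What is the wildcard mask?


Subnet mask: 255.255.255.128
Wildcard = 255.255.255.255 - subnet mask
255 - 255 = 0
255 - 255 = 0
255 - 255 = 0
255 - 128 = 127
Wildcard: 0.0.0.127


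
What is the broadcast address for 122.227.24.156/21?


Network: 122.227.24.0/21
Host bits = 11
Set all host bits to 1:
Broadcast: 122.227.31.255


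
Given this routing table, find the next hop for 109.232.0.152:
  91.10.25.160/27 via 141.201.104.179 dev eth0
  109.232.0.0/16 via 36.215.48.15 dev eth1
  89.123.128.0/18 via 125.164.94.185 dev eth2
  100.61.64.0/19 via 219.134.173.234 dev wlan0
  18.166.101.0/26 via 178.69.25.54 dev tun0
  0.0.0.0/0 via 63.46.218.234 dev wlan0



Longest prefix match for 109.232.0.152:
  /27 91.10.25.160: no
  /16 109.232.0.0: MATCH
  /18 89.123.128.0: no
  /19 100.61.64.0: no
  /26 18.166.101.0: no
  /0 0.0.0.0: MATCH
Selected: next-hop 36.215.48.15 via eth1 (matched /16)


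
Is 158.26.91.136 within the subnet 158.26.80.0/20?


Subnet network: 158.26.80.0
Test IP AND mask: 158.26.80.0
Yes, 158.26.91.136 is in 158.26.80.0/20


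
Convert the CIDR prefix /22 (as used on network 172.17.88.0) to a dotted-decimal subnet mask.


/22 means 22 network bits, 10 host bits
Binary: 11111111111111111111110000000000
Mask: 255.255.252.0
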